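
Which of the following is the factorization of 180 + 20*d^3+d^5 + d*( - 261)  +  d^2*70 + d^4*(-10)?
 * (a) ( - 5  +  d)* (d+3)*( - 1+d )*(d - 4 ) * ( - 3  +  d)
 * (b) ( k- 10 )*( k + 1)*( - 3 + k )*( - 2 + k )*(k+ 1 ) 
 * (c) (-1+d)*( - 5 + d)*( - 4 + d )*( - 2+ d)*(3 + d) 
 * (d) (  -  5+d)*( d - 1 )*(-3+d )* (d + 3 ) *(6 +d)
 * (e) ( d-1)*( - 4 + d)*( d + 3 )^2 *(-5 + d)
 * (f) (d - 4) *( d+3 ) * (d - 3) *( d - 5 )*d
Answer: a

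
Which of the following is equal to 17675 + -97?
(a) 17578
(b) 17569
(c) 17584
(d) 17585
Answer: a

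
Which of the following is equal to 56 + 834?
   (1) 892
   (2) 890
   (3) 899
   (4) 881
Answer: 2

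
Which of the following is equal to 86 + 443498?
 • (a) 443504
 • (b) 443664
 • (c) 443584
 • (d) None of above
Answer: c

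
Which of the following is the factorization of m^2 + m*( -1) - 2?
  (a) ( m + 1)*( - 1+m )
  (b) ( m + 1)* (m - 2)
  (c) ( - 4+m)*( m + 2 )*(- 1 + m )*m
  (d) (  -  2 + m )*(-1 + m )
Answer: b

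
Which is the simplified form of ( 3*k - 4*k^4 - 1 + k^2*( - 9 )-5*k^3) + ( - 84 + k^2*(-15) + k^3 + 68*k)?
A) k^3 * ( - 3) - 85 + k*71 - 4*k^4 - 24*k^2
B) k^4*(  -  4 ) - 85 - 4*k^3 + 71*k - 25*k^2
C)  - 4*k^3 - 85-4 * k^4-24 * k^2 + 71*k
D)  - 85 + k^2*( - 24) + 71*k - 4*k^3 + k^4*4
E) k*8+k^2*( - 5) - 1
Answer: C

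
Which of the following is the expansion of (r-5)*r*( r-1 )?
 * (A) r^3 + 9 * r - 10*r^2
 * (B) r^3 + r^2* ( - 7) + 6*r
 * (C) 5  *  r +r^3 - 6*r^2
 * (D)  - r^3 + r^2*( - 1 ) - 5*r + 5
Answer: C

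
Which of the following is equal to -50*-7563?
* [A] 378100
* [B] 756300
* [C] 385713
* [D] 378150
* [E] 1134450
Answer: D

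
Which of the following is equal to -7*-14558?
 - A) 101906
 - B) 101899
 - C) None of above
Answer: A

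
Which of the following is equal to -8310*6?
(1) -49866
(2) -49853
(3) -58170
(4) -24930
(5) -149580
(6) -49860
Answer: 6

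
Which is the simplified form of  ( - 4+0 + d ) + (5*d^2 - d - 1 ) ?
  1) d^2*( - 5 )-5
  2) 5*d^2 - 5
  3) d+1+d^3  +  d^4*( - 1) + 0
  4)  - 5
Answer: 2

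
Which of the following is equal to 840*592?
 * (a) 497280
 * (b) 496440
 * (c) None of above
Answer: a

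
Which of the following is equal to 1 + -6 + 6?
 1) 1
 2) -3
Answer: 1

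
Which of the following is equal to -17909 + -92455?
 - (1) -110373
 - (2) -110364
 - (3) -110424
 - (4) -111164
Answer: 2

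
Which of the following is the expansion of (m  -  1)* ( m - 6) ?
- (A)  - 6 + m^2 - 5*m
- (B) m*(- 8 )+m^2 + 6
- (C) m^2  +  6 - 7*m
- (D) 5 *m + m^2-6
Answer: C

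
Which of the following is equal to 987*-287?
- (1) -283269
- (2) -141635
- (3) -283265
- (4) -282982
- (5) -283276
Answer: 1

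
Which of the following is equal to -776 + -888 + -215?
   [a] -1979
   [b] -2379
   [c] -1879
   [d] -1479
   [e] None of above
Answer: c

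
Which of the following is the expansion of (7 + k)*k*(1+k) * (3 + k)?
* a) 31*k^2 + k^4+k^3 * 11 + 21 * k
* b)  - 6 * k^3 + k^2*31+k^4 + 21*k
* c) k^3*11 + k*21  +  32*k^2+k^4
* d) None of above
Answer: a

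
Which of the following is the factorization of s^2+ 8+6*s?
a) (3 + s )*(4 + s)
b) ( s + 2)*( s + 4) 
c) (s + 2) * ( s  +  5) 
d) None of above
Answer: b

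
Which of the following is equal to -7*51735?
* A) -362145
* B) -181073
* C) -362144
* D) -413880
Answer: A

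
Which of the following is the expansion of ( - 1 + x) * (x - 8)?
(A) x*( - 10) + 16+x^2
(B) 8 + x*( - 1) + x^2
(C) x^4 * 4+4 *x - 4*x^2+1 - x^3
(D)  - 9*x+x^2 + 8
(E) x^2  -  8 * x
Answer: D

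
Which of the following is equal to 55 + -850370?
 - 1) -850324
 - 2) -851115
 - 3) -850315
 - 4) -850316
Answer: 3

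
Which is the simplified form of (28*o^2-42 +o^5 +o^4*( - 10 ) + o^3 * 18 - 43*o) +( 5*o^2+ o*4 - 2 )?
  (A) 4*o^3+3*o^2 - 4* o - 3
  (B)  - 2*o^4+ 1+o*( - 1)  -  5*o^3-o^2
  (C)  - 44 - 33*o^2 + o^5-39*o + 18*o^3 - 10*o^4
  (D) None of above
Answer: D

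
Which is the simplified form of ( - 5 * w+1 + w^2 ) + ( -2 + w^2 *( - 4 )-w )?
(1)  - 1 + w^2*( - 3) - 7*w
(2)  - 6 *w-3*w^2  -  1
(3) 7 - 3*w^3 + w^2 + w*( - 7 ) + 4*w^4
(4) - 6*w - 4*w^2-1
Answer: 2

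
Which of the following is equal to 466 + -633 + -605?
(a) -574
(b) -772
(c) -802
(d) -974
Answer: b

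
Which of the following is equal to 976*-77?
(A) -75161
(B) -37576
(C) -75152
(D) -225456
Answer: C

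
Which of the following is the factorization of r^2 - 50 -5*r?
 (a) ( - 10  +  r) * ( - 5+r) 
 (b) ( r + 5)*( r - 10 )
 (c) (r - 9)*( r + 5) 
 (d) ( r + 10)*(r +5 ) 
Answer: b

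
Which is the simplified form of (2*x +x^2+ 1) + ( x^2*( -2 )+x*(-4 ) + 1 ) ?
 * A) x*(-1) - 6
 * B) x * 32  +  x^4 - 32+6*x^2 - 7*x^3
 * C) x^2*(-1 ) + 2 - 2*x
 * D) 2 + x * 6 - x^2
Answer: C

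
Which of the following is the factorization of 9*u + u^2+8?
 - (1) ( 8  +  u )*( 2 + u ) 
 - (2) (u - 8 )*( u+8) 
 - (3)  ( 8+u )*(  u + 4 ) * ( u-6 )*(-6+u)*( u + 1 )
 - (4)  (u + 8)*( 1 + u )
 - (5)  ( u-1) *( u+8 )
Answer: 4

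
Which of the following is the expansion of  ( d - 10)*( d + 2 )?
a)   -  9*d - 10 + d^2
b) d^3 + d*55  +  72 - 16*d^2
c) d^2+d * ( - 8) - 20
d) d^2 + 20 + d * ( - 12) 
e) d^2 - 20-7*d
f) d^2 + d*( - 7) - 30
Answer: c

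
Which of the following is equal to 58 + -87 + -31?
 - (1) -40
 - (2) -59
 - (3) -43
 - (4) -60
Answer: 4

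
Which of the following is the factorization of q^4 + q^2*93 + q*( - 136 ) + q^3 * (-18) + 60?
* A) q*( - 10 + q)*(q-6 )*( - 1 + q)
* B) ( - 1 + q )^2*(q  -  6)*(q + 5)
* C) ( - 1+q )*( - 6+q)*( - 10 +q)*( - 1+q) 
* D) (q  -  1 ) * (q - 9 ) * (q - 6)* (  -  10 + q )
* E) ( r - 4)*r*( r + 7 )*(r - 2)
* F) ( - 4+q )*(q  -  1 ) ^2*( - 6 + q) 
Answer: C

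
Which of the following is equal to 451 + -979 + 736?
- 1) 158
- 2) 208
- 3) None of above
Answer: 2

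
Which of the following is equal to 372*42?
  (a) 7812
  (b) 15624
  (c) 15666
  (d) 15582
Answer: b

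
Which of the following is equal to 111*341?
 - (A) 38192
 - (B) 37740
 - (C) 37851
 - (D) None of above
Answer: C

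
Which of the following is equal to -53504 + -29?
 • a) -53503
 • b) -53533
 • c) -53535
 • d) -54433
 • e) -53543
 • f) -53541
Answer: b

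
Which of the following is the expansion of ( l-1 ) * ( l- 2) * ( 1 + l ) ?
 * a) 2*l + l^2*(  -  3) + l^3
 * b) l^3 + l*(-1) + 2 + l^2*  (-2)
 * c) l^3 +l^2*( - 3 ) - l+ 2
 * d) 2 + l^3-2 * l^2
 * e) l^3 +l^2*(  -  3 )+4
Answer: b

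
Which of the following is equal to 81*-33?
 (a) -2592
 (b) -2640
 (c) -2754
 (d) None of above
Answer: d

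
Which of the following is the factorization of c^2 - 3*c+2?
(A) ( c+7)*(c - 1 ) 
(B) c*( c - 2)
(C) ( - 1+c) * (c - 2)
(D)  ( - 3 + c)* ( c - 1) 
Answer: C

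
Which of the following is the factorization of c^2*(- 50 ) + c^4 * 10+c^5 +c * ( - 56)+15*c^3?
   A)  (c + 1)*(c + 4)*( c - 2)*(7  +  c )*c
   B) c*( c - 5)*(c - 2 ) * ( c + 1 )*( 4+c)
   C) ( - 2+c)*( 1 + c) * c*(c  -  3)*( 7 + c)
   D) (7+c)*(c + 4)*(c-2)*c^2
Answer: A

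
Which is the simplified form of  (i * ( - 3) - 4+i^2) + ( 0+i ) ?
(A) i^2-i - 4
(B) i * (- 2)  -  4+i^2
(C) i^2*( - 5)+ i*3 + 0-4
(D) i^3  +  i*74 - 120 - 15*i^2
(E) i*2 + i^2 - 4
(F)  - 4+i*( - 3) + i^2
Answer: B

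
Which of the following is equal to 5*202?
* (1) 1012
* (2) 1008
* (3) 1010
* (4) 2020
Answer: 3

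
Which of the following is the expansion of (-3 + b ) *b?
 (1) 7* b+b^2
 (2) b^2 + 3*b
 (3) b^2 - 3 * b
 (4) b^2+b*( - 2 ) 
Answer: 3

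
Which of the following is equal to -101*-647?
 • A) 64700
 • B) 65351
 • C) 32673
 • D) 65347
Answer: D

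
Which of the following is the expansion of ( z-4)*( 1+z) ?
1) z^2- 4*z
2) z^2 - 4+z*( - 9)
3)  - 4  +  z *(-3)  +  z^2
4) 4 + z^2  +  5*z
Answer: 3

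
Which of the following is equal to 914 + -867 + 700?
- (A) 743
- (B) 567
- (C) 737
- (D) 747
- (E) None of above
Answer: D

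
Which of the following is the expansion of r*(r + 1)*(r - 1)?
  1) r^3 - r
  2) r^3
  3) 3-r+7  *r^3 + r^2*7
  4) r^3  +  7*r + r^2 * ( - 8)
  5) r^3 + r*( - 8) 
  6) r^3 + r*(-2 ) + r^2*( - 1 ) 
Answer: 1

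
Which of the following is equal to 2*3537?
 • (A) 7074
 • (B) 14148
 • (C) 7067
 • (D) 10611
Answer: A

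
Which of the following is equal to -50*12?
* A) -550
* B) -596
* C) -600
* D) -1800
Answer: C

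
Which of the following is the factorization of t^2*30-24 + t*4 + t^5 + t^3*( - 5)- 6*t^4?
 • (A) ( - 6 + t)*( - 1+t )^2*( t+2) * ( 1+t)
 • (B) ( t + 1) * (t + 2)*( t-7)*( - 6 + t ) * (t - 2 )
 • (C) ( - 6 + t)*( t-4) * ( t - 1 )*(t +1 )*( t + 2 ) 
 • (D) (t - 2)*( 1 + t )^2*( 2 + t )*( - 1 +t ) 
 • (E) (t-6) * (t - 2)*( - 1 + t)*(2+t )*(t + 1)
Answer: E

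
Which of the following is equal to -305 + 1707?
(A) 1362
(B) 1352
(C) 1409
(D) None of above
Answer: D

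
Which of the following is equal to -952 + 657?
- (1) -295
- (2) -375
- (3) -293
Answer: 1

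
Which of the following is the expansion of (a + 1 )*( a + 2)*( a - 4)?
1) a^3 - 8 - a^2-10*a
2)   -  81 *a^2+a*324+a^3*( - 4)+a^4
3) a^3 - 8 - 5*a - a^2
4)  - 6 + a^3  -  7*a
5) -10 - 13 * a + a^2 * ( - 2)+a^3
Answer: 1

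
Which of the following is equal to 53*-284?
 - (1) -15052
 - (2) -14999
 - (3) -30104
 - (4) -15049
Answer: 1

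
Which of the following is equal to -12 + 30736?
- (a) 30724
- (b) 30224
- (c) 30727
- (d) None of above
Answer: a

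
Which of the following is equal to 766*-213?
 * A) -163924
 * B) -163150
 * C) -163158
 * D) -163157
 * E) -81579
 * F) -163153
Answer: C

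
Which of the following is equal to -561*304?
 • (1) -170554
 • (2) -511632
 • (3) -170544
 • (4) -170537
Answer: 3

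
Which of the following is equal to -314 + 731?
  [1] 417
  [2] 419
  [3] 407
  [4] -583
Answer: 1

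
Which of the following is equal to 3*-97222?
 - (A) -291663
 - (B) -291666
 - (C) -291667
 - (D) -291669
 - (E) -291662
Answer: B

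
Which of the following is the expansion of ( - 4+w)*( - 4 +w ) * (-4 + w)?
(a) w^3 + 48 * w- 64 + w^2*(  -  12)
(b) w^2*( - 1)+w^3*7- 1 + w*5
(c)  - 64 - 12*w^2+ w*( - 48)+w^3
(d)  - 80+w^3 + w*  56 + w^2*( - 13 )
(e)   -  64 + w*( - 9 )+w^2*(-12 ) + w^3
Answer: a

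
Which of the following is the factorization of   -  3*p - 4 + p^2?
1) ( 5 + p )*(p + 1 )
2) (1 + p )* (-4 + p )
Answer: 2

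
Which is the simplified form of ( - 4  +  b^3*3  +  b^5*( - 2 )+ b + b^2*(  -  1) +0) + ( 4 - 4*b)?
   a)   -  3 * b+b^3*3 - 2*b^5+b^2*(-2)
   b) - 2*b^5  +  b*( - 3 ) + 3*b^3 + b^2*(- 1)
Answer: b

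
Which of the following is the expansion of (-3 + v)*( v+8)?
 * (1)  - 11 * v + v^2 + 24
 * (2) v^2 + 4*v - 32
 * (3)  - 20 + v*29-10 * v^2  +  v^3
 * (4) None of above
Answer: 4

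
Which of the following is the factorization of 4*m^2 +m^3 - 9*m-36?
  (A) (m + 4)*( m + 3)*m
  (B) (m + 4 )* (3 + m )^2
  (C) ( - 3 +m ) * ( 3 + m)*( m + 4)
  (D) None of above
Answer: C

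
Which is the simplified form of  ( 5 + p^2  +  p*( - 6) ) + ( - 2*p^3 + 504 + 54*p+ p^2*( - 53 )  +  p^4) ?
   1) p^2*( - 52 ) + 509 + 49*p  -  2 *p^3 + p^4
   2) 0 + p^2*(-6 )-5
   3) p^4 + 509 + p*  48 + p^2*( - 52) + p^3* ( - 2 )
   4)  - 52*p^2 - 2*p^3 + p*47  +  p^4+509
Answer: 3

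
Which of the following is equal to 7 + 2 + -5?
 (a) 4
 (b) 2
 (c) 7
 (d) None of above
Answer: a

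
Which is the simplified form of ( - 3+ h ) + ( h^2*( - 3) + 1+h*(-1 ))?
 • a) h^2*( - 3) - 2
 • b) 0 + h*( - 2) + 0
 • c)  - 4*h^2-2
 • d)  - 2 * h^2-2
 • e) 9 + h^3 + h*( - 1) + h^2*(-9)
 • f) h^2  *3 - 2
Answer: a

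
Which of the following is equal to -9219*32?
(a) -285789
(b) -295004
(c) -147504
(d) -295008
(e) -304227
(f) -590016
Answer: d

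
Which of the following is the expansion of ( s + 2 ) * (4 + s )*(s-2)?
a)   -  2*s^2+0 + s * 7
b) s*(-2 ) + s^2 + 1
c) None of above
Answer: c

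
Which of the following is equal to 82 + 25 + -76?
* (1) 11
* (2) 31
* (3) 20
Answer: 2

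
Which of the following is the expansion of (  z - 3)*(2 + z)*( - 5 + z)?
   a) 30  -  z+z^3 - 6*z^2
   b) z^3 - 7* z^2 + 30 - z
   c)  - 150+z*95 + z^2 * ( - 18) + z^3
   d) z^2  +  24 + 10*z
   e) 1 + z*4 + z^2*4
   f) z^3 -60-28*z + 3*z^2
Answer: a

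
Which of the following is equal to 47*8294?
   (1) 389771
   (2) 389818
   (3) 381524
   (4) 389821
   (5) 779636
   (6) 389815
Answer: 2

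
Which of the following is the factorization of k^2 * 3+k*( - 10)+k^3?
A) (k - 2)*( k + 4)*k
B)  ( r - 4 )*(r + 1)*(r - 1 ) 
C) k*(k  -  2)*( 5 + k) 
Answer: C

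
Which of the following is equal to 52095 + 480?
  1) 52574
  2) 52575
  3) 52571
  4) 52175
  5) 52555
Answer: 2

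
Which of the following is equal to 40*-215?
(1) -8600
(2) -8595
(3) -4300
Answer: 1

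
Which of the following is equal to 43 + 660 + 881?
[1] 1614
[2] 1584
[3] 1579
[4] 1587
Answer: 2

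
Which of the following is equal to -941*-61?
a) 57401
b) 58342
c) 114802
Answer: a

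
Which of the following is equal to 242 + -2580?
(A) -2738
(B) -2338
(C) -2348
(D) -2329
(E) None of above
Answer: B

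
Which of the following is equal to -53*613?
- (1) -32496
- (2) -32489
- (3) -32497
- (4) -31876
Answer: 2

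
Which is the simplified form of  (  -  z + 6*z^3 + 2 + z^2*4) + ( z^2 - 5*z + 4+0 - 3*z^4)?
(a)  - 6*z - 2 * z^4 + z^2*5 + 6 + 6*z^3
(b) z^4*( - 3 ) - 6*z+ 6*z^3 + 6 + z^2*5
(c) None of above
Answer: b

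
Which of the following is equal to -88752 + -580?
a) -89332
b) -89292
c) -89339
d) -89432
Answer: a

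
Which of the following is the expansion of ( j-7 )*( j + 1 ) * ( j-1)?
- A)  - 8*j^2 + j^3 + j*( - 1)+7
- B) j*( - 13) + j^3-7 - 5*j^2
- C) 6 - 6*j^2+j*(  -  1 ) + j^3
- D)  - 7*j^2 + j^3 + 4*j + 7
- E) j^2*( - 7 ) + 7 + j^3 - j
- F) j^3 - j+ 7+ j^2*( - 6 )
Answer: E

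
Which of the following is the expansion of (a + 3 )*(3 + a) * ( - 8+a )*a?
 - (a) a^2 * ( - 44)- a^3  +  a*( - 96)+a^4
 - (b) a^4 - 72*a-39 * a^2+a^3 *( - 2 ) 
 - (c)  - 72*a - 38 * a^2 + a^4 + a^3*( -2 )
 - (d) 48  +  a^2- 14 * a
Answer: b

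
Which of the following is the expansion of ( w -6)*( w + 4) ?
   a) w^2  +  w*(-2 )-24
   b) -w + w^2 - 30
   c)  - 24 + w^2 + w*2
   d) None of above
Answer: a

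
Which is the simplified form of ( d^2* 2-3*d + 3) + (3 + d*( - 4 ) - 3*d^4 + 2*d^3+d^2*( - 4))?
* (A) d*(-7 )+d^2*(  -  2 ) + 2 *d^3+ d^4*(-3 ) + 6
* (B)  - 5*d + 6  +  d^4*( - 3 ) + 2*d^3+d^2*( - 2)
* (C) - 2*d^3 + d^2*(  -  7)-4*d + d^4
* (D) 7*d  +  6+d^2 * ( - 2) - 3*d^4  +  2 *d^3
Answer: A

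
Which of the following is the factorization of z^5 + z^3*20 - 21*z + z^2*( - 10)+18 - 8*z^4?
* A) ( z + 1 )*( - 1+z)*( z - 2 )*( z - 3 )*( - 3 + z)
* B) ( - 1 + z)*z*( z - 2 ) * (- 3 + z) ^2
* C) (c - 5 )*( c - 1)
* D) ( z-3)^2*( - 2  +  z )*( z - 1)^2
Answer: A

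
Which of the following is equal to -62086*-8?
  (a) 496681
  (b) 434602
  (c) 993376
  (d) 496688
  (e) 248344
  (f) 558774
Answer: d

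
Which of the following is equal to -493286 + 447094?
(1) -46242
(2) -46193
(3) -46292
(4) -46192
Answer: 4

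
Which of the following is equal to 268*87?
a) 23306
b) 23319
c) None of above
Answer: c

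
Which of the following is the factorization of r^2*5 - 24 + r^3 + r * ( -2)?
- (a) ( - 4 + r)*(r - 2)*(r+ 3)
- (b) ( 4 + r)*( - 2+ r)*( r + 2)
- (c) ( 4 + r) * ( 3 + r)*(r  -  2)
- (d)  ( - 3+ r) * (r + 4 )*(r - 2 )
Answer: c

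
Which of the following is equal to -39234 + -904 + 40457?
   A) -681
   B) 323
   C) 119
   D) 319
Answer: D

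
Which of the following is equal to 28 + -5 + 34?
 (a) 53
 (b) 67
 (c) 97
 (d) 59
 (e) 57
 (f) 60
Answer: e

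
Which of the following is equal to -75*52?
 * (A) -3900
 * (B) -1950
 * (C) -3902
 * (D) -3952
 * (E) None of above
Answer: A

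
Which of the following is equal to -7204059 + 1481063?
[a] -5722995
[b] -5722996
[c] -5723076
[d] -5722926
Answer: b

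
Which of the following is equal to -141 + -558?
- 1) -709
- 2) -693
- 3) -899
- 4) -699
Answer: 4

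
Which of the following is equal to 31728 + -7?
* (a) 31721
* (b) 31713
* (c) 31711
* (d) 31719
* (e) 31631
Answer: a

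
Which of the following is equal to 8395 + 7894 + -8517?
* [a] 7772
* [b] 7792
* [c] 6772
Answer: a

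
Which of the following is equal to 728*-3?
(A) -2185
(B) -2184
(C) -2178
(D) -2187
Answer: B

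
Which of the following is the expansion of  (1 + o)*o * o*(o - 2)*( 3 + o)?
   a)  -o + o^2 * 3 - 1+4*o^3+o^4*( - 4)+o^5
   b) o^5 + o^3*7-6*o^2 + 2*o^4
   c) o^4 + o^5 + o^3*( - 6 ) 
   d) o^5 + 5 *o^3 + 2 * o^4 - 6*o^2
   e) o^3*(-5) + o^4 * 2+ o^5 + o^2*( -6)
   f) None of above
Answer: e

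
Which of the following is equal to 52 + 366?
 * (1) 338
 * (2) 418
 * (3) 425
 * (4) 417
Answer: 2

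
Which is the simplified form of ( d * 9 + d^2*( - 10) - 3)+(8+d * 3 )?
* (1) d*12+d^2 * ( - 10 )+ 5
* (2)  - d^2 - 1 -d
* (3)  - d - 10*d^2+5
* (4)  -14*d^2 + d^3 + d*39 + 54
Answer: 1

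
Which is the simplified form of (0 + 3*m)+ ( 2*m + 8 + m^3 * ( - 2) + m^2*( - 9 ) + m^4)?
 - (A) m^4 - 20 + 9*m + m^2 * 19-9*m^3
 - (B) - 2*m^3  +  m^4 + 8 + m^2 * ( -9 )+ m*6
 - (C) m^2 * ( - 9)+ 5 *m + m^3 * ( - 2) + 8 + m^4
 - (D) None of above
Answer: C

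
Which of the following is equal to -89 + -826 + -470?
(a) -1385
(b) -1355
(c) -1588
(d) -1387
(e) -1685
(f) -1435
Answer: a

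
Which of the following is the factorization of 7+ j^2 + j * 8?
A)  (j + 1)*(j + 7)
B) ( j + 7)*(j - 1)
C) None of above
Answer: A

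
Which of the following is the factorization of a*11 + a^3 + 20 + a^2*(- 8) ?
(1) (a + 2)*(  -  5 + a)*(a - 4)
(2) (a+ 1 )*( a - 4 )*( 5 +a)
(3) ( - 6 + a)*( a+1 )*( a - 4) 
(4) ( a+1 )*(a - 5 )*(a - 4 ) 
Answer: 4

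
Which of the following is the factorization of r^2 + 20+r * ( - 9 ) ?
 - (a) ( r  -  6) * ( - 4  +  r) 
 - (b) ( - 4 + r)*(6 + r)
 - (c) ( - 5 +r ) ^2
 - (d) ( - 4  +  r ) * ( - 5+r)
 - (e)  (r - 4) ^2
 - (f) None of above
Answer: d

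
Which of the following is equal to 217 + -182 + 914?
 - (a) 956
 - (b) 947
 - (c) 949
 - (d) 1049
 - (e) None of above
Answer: c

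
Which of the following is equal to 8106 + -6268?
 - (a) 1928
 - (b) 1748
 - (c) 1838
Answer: c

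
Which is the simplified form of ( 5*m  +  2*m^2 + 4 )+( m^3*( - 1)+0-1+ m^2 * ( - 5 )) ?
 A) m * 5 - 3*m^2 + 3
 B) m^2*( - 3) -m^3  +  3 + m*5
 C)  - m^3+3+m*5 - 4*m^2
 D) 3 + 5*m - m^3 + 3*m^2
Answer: B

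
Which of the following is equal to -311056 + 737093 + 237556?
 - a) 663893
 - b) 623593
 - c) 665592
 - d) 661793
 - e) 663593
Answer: e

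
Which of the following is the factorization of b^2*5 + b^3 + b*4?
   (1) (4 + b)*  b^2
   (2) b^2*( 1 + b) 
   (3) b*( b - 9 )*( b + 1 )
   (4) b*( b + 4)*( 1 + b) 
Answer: 4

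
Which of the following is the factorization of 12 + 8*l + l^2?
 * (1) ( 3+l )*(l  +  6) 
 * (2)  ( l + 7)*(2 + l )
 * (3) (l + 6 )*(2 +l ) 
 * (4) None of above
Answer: 3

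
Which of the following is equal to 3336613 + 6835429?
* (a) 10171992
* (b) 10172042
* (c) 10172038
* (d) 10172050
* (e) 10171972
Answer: b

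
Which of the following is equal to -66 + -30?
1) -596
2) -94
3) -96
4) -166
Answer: 3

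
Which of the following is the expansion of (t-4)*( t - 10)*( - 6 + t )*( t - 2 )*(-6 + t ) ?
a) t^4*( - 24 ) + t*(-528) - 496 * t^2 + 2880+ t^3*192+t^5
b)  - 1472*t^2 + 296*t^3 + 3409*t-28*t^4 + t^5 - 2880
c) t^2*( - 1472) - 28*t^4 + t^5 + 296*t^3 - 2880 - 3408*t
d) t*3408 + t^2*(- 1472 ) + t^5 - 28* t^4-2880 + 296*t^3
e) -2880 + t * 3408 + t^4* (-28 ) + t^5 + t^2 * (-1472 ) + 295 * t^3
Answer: d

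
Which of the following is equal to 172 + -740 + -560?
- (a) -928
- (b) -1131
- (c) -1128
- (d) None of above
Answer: c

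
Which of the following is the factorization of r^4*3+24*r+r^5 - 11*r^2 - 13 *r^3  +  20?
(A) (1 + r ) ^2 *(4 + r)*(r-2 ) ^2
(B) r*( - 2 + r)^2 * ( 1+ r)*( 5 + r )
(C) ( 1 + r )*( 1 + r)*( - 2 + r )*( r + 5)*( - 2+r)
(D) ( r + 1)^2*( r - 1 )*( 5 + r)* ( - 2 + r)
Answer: C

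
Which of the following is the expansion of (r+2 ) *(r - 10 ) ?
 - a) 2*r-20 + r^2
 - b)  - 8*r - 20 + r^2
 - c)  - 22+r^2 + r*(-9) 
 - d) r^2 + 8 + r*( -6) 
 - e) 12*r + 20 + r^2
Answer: b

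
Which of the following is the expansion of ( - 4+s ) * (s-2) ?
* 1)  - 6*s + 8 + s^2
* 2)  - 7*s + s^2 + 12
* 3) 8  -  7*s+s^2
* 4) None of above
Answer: 1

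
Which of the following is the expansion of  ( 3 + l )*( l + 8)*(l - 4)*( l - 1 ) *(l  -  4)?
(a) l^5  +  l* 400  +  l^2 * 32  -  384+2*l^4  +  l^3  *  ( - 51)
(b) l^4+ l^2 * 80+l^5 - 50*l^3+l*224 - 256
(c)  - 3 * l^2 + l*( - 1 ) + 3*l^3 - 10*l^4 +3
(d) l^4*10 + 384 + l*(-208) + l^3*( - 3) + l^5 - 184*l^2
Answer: a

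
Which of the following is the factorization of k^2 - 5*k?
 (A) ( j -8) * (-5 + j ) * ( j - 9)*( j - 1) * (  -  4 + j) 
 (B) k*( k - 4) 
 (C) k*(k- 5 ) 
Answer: C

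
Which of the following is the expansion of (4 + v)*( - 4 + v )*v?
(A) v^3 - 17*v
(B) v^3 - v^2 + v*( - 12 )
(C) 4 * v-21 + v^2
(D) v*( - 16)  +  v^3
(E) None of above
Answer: D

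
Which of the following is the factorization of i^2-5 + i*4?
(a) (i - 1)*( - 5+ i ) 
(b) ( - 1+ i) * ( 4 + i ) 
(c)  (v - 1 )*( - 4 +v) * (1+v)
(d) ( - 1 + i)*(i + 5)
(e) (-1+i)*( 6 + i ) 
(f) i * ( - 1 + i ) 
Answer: d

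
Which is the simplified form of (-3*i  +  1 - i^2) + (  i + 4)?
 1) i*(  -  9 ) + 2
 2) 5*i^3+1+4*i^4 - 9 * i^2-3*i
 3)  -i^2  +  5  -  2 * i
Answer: 3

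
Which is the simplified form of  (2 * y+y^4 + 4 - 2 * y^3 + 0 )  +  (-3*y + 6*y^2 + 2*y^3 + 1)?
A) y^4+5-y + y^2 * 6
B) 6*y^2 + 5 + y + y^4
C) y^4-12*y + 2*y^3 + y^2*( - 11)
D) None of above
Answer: A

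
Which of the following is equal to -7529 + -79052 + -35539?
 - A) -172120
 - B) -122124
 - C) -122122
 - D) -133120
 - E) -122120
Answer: E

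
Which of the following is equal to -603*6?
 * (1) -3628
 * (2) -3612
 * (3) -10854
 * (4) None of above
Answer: 4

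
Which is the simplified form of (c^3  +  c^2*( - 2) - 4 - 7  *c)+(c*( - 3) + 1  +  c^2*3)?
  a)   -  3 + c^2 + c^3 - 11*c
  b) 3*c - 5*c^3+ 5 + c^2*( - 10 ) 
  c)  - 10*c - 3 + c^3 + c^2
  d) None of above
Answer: c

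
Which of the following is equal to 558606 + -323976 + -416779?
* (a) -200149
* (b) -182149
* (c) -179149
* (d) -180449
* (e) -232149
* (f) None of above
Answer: b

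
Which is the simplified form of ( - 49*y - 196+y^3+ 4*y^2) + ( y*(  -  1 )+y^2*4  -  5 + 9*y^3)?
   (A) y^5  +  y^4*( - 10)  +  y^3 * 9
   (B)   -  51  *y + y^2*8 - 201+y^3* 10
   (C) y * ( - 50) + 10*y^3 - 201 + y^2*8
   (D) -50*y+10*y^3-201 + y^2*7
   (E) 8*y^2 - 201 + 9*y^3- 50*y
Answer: C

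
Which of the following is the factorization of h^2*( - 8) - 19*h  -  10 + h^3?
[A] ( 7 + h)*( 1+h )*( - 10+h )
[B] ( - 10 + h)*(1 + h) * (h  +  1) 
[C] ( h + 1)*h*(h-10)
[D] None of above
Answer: B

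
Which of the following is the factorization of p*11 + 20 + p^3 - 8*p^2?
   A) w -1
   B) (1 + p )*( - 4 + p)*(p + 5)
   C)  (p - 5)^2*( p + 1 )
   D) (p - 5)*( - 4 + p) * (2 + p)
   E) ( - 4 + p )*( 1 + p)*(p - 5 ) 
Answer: E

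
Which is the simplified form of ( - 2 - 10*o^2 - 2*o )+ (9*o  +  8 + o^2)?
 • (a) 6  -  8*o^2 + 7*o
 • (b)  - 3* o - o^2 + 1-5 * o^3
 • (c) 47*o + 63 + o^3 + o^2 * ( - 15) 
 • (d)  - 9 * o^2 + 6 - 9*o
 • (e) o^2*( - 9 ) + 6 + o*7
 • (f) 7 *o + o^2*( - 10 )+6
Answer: e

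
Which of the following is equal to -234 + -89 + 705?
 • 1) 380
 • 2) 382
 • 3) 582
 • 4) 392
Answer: 2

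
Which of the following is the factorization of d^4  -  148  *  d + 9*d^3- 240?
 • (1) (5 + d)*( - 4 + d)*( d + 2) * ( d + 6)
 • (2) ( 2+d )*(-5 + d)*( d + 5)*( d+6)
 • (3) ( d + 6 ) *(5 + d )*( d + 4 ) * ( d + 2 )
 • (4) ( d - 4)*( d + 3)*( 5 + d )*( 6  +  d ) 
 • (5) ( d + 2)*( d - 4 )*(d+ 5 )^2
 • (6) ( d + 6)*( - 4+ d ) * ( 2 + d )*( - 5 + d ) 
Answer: 1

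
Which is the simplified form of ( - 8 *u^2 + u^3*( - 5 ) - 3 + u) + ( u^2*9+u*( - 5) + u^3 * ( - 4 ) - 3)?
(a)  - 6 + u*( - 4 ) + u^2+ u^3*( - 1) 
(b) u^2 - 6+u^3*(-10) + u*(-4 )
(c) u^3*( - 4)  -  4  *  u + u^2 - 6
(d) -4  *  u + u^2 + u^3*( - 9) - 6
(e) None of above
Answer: d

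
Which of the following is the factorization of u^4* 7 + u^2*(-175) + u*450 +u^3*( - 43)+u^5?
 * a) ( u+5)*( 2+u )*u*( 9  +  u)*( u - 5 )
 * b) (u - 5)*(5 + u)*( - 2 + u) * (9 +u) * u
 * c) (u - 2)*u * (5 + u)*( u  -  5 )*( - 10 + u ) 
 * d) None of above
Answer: b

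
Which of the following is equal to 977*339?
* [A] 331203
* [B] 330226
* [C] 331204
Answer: A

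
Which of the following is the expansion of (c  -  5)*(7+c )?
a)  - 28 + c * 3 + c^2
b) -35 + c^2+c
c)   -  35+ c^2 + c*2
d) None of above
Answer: c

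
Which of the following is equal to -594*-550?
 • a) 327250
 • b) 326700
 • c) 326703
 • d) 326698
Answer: b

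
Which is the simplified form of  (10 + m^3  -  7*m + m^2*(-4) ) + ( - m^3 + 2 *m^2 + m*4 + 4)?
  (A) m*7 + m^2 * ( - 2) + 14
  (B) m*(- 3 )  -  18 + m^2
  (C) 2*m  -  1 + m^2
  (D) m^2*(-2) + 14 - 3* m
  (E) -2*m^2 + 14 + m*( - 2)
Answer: D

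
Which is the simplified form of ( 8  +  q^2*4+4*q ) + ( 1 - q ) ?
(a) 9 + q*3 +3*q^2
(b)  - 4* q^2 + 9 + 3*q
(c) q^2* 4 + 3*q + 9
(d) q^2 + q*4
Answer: c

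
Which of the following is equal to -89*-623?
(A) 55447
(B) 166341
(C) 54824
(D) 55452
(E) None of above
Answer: A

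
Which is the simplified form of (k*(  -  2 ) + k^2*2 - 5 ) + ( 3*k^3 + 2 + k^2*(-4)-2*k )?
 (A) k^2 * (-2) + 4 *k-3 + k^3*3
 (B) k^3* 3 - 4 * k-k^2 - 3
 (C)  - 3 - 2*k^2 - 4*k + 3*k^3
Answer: C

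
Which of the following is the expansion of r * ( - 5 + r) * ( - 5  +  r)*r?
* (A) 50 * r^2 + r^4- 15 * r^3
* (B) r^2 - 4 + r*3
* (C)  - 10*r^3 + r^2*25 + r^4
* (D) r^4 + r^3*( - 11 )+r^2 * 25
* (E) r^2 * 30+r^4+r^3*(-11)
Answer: C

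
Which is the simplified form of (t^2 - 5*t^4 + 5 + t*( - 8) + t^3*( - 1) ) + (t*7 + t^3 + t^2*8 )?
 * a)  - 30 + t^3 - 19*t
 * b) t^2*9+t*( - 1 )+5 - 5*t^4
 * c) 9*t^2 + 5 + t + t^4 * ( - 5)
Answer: b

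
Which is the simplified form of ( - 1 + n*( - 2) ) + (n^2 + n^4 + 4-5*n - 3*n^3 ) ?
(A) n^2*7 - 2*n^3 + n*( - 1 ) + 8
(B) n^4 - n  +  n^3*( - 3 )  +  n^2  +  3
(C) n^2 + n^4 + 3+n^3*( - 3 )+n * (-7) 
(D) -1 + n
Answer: C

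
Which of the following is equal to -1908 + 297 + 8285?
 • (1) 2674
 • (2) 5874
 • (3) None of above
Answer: 3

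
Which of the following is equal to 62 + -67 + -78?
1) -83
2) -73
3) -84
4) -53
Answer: 1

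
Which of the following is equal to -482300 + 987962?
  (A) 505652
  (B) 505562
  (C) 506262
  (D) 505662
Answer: D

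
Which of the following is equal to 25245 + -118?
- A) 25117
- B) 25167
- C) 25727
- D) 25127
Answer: D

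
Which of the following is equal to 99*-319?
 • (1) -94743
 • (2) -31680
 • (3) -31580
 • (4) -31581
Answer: 4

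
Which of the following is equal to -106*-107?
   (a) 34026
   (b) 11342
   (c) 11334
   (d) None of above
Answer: b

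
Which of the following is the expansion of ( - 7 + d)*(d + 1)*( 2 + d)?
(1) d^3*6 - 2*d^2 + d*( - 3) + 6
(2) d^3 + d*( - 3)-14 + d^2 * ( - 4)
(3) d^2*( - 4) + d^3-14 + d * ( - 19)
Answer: 3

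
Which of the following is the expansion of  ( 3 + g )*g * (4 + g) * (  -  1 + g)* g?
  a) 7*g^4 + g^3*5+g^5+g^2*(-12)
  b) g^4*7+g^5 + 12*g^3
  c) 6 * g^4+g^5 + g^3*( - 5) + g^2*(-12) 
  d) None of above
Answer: d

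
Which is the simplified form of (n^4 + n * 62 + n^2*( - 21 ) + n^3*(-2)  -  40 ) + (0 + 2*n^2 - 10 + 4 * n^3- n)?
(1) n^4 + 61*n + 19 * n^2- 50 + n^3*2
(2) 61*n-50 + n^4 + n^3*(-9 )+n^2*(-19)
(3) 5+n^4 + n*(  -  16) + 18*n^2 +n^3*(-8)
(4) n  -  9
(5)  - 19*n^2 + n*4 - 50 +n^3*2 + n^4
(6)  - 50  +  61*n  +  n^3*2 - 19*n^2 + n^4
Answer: 6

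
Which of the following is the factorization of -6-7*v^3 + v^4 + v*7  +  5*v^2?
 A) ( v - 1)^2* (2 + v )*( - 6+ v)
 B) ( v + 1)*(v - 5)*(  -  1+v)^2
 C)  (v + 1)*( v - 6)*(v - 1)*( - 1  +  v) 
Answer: C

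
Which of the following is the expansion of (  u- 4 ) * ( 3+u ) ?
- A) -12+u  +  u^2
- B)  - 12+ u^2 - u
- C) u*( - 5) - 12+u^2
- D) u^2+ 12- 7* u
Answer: B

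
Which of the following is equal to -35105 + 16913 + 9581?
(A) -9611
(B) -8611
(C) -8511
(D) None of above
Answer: B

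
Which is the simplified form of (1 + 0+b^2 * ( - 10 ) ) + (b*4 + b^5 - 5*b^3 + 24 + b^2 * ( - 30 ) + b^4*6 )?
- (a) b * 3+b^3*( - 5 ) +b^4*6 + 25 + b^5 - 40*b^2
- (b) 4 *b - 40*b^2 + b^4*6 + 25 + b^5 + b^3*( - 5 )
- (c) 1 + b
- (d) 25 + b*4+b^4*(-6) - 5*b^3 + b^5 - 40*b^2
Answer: b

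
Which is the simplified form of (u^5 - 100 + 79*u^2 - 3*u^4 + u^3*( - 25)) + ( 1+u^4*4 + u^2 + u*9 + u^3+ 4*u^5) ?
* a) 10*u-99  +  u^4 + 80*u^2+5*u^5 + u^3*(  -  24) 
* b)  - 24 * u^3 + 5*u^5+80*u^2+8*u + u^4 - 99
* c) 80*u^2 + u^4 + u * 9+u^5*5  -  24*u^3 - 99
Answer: c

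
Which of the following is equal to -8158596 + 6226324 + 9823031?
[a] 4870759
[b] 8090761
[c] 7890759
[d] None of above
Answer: c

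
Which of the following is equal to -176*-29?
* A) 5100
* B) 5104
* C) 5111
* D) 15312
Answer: B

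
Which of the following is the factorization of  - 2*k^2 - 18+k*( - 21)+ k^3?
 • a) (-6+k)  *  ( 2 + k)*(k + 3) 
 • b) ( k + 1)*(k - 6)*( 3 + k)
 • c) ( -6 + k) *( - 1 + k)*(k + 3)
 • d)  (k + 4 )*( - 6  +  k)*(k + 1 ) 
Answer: b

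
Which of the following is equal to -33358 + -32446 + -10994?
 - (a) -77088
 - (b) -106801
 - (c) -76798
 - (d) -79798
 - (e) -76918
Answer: c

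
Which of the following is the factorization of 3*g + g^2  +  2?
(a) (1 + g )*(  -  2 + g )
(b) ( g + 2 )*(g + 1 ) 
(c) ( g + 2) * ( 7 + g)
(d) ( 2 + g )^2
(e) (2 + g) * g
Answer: b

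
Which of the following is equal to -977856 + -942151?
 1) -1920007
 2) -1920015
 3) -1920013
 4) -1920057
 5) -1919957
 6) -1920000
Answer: 1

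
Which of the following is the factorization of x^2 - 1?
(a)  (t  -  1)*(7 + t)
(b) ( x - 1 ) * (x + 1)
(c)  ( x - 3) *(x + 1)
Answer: b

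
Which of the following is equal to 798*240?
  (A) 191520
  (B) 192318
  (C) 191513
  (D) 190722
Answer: A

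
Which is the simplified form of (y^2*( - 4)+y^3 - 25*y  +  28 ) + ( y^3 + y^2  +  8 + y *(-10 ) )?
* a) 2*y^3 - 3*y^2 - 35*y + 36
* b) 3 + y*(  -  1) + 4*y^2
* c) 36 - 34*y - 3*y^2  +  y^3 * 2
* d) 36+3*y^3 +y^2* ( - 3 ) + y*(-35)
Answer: a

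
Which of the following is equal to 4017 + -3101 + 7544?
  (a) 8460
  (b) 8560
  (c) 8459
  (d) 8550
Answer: a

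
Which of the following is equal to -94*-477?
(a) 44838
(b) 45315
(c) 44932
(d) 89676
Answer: a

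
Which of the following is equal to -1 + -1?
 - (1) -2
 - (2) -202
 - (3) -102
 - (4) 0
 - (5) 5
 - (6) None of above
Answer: 1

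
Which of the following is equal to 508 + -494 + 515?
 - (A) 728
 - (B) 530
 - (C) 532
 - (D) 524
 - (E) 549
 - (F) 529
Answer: F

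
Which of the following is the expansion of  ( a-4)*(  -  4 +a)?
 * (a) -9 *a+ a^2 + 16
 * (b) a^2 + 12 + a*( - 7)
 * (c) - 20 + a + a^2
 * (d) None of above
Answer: d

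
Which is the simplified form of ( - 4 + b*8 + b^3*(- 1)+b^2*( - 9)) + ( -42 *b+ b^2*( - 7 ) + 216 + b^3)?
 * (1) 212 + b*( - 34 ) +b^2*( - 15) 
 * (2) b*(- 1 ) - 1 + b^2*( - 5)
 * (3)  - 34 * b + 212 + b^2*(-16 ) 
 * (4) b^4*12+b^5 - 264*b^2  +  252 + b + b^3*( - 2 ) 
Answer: 3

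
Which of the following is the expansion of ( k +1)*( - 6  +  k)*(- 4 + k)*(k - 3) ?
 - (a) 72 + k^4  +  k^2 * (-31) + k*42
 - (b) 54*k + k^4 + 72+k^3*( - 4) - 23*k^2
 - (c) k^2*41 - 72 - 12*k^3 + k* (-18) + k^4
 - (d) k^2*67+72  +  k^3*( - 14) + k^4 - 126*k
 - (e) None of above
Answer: c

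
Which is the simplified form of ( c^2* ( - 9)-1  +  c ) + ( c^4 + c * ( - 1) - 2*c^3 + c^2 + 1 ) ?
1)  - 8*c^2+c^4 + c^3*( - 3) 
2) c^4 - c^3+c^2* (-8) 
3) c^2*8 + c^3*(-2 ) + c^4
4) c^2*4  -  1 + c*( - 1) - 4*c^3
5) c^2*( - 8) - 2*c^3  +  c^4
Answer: 5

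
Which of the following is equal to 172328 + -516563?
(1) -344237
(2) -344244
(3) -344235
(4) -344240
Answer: 3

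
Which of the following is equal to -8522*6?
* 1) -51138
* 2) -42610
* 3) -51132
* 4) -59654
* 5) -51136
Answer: 3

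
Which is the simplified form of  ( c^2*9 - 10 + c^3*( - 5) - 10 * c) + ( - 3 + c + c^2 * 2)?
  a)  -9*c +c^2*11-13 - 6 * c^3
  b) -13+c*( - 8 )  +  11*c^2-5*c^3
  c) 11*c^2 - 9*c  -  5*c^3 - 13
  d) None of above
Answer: c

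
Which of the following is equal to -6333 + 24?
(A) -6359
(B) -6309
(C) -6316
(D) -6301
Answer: B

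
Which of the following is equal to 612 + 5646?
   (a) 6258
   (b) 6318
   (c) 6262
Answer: a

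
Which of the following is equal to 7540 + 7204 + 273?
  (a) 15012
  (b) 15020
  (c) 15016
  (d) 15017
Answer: d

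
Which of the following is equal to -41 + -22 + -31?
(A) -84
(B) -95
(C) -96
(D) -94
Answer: D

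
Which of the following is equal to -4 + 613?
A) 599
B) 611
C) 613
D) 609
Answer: D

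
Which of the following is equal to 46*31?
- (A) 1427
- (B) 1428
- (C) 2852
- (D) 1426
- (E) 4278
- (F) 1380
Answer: D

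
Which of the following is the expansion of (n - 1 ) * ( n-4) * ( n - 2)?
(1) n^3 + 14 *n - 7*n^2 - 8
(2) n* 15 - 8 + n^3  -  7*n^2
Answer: 1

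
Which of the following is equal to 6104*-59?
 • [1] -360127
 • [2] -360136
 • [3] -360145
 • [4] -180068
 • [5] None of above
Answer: 2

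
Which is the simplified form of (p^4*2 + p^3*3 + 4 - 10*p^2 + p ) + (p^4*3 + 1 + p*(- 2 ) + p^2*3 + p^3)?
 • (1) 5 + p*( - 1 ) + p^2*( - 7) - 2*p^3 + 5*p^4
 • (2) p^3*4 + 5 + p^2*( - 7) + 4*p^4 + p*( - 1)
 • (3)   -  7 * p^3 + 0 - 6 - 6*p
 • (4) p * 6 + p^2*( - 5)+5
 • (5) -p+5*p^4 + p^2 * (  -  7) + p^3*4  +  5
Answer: 5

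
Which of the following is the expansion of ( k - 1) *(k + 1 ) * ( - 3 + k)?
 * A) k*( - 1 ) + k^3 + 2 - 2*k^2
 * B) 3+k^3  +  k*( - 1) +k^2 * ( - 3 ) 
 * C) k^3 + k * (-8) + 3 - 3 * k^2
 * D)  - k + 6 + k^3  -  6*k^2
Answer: B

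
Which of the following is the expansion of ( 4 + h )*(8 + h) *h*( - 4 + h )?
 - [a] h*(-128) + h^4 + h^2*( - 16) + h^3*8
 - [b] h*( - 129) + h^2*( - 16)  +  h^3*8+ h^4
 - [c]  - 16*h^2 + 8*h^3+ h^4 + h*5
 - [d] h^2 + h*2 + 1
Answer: a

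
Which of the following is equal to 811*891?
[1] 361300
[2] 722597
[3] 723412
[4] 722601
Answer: 4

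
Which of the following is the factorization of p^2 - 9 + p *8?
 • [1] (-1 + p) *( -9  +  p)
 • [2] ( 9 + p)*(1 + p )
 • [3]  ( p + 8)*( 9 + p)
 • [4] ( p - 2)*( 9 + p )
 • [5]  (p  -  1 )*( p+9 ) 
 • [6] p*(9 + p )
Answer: 5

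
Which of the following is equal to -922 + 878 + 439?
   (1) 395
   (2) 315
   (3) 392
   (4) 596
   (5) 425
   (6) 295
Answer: 1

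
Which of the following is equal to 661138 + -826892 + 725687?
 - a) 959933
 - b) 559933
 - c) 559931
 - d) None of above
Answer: b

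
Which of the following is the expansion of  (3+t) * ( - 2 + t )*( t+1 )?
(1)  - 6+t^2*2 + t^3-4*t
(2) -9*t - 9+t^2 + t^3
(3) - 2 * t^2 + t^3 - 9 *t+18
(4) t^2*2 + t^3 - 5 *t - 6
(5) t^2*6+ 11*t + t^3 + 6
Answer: 4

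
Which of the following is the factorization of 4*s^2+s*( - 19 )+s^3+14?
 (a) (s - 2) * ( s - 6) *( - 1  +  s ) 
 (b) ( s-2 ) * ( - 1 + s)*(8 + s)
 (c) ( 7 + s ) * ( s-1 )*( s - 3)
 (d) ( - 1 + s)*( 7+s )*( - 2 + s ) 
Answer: d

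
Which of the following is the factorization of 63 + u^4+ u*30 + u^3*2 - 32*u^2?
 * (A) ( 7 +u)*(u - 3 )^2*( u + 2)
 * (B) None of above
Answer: B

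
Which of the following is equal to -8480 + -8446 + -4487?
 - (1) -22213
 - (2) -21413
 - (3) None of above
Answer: 2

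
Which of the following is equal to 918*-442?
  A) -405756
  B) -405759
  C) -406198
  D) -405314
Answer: A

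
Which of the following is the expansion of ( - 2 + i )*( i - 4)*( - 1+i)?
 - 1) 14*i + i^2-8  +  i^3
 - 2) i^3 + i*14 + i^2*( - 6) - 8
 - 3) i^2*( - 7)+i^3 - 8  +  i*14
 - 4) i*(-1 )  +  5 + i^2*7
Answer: 3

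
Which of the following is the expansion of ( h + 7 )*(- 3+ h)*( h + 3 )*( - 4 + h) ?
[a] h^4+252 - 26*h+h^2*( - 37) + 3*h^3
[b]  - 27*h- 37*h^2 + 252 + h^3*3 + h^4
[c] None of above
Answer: b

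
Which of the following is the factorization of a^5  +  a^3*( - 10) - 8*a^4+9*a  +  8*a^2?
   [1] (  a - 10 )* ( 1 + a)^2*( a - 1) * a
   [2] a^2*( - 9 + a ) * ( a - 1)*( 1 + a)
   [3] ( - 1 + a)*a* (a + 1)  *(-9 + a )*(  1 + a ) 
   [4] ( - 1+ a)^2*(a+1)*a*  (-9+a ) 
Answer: 3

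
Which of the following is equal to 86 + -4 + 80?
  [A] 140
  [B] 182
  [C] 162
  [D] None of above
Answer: C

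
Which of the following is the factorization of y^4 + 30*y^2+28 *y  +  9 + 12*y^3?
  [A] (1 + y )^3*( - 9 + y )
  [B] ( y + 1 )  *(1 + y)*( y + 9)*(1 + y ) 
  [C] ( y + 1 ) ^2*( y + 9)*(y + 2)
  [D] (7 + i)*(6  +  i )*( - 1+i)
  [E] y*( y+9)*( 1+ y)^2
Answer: B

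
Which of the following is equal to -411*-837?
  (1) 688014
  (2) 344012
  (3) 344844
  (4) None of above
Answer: 4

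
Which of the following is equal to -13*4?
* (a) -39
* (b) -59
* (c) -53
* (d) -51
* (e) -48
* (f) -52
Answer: f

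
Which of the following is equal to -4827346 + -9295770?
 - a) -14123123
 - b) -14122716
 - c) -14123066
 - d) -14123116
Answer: d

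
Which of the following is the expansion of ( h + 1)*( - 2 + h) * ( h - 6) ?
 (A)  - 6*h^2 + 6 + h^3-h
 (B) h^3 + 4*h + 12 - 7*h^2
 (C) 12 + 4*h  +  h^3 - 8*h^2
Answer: B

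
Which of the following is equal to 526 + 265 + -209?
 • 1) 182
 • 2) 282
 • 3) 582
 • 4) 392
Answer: 3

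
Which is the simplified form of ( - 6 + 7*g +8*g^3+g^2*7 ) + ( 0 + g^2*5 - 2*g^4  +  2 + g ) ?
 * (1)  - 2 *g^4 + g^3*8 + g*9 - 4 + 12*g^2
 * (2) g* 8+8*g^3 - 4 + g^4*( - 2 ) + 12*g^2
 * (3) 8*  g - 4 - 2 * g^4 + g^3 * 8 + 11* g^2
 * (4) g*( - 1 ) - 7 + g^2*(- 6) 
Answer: 2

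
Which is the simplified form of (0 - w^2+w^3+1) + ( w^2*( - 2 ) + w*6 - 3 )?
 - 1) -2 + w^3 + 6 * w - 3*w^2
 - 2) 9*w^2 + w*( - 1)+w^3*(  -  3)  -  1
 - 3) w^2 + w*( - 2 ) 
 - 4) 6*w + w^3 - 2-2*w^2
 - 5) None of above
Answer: 1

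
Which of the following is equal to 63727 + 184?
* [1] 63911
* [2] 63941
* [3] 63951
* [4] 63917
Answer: 1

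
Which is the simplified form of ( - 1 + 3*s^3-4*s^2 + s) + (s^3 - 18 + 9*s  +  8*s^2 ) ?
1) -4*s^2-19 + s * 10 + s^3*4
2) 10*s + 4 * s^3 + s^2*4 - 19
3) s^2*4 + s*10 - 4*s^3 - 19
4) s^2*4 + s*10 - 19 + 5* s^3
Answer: 2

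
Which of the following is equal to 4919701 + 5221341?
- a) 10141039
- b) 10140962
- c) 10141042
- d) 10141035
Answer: c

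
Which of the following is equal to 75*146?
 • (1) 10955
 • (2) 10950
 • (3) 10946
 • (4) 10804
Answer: 2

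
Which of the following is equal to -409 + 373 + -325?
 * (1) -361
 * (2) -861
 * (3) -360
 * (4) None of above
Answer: 1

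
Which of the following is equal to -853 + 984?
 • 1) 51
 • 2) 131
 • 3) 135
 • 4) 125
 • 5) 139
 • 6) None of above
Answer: 2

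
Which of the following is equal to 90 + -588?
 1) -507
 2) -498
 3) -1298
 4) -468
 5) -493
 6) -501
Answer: 2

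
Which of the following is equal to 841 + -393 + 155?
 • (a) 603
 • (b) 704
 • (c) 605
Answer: a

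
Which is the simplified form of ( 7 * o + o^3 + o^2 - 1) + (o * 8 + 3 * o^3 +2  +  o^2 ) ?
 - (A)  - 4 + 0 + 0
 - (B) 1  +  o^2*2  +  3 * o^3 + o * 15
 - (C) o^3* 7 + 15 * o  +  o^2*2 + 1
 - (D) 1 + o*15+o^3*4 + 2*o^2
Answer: D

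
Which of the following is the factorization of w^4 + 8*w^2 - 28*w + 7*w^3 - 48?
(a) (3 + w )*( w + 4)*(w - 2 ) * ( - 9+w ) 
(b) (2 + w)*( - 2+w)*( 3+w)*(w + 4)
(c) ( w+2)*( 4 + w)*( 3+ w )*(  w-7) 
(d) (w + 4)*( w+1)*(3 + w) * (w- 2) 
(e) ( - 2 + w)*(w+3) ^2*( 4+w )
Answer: b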